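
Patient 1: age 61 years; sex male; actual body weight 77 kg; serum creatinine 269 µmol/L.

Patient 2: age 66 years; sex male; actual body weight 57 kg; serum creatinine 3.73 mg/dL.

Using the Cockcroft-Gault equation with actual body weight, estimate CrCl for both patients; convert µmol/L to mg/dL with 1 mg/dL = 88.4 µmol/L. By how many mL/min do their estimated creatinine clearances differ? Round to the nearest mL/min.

Patient 1: SCr = 269 / 88.4 = 3.043 mg/dL
Patient 1: CrCl = (140 − 61) × 77 / (72 × 3.043) = 6083.0 / 219.10 ≈ 27.8 mL/min
Patient 2: CrCl = (140 − 66) × 57 / (72 × 3.73) = 4218.0 / 268.56 ≈ 15.7 mL/min
|27.8 − 15.7| = 12.1 mL/min

12 mL/min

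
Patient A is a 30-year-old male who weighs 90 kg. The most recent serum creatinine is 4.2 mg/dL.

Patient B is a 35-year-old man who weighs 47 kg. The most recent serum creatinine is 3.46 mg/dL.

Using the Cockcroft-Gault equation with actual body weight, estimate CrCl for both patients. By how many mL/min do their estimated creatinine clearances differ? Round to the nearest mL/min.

13 mL/min

Patient A: CrCl = (140 − 30) × 90 / (72 × 4.2) = 9900.0 / 302.40 ≈ 32.7 mL/min
Patient B: CrCl = (140 − 35) × 47 / (72 × 3.46) = 4935.0 / 249.12 ≈ 19.8 mL/min
|32.7 − 19.8| = 12.9 mL/min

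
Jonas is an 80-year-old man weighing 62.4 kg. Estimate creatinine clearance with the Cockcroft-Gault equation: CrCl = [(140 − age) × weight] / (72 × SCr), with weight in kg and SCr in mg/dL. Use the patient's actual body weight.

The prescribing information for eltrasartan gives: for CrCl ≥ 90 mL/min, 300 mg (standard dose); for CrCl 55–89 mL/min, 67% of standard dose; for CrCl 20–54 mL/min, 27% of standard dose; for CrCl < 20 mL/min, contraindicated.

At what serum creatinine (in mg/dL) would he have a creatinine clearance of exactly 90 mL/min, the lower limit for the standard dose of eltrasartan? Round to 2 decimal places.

Standard dose requires CrCl ≥ 90 mL/min.
Set (140 − 80) × 62.4 / (72 × SCr) = 90
SCr = (140 − 80) × 62.4 / (72 × 90) = 0.578 mg/dL

0.58 mg/dL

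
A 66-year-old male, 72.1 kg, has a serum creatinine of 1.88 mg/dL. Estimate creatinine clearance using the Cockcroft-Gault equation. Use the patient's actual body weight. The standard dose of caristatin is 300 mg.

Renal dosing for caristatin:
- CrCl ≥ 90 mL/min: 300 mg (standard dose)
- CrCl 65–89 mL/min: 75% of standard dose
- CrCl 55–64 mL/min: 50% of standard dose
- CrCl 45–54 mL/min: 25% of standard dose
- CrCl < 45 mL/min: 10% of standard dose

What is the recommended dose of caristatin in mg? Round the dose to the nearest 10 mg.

CrCl = (140 − 66) × 72.1 / (72 × 1.88) = 5335.4 / 135.36 ≈ 39.4 mL/min
CrCl ≈ 39 mL/min → bracket < 45 mL/min.
10% of 300 mg = 30 mg

30 mg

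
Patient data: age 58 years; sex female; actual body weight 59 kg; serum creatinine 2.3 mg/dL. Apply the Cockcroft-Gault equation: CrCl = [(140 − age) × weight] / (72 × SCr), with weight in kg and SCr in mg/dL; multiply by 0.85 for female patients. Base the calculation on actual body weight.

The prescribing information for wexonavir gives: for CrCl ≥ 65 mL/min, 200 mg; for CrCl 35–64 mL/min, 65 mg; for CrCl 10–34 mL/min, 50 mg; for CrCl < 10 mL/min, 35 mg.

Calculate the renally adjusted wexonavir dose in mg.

CrCl = (140 − 58) × 59 / (72 × 2.3) × 0.85 = 4838.0 / 165.60 × 0.85 ≈ 24.8 mL/min
CrCl ≈ 25 mL/min → bracket 10–34 mL/min.
Dose for this bracket: 50 mg.

50 mg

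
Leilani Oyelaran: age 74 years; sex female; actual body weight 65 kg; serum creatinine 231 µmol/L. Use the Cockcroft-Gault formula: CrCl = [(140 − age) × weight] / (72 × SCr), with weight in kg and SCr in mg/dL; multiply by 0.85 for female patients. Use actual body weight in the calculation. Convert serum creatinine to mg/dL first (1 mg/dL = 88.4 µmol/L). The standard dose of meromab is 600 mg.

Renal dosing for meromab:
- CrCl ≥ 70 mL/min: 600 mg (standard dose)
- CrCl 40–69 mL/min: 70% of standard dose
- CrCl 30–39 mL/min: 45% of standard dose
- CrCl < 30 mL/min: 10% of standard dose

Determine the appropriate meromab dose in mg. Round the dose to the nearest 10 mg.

SCr = 231 / 88.4 = 2.613 mg/dL
CrCl = (140 − 74) × 65 / (72 × 2.613) × 0.85 = 4290.0 / 188.14 × 0.85 ≈ 19.4 mL/min
CrCl ≈ 19 mL/min → bracket < 30 mL/min.
10% of 600 mg = 60 mg

60 mg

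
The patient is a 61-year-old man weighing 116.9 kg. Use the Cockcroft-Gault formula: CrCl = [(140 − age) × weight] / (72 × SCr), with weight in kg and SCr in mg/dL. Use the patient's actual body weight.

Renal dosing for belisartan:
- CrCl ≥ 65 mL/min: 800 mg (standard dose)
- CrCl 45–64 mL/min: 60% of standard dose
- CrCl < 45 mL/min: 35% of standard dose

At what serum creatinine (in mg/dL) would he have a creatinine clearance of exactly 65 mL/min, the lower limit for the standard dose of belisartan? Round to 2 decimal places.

Standard dose requires CrCl ≥ 65 mL/min.
Set (140 − 61) × 116.9 / (72 × SCr) = 65
SCr = (140 − 61) × 116.9 / (72 × 65) = 1.973 mg/dL

1.97 mg/dL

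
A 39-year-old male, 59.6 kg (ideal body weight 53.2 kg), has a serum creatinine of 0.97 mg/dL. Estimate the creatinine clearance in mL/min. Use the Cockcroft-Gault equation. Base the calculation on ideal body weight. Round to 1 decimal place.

76.9 mL/min

CrCl = (140 − 39) × 53.2 / (72 × 0.97) = 5373.2 / 69.84 ≈ 76.9 mL/min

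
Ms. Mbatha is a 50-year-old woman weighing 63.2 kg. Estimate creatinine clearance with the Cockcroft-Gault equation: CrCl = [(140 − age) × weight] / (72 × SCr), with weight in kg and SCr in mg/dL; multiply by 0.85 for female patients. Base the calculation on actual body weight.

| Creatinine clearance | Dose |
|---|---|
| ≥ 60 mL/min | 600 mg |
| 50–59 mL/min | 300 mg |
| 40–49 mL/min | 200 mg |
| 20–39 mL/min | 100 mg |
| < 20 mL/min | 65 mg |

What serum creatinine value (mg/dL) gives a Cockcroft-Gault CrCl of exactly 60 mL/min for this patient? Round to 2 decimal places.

Standard dose requires CrCl ≥ 60 mL/min.
Set (140 − 50) × 63.2 × 0.85 / (72 × SCr) = 60
SCr = (140 − 50) × 63.2 × 0.85 / (72 × 60) = 1.119 mg/dL

1.12 mg/dL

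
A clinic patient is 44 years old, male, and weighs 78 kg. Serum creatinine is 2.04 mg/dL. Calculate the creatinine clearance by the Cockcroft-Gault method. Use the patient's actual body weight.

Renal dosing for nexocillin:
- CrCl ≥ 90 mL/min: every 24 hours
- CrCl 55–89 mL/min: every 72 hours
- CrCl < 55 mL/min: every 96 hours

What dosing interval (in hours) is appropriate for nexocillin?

CrCl = (140 − 44) × 78 / (72 × 2.04) = 7488.0 / 146.88 ≈ 51.0 mL/min
CrCl ≈ 51 mL/min → bracket < 55 mL/min → every 96 hours.

every 96 hours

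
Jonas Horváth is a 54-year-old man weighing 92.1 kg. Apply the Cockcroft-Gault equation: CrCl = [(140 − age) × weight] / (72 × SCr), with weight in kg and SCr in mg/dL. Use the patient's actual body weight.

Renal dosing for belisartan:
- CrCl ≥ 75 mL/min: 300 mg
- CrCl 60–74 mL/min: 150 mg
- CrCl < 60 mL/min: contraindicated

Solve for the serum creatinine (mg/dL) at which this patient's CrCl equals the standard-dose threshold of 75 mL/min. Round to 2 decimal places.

1.47 mg/dL

Standard dose requires CrCl ≥ 75 mL/min.
Set (140 − 54) × 92.1 / (72 × SCr) = 75
SCr = (140 − 54) × 92.1 / (72 × 75) = 1.467 mg/dL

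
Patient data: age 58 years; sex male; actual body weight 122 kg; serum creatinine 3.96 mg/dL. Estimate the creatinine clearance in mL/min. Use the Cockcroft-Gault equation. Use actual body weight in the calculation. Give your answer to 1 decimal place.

CrCl = (140 − 58) × 122 / (72 × 3.96) = 10004.0 / 285.12 ≈ 35.1 mL/min

35.1 mL/min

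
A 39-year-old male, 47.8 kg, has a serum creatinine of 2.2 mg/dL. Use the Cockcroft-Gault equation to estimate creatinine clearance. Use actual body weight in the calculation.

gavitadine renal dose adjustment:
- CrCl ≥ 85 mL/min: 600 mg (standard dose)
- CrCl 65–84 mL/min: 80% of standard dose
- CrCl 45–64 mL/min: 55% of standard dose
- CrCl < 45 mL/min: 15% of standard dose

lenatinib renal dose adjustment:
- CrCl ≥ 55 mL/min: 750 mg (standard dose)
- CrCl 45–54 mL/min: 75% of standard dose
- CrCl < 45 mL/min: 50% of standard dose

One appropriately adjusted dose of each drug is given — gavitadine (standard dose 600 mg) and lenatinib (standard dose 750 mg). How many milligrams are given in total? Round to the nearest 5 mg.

CrCl = (140 − 39) × 47.8 / (72 × 2.2) = 4827.8 / 158.40 ≈ 30.5 mL/min
CrCl ≈ 30 mL/min.
gavitadine: < 45 mL/min → 15% of 600 mg = 90 mg.
lenatinib: < 45 mL/min → 50% of 750 mg = 375 mg.
Total = 90 + 375 = 465 mg.

465 mg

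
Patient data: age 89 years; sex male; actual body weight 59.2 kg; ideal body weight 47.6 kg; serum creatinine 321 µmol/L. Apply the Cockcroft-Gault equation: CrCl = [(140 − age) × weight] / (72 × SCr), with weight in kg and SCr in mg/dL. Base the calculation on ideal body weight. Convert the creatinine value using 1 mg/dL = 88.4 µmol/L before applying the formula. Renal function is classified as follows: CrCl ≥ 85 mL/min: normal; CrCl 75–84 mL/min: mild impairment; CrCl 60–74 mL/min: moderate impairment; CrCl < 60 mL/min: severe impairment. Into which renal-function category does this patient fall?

severe impairment

SCr = 321 / 88.4 = 3.631 mg/dL
CrCl = (140 − 89) × 47.6 / (72 × 3.631) = 2427.6 / 261.43 ≈ 9.3 mL/min
9 mL/min falls in the 'severe impairment' range.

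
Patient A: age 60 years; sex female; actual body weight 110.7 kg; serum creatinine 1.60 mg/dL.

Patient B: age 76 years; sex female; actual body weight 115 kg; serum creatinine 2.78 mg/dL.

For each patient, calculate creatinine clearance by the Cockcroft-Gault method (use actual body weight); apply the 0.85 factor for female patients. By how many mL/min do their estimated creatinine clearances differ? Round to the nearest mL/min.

Patient A: CrCl = (140 − 60) × 110.7 / (72 × 1.6) × 0.85 = 8856.0 / 115.20 × 0.85 ≈ 65.3 mL/min
Patient B: CrCl = (140 − 76) × 115 / (72 × 2.78) × 0.85 = 7360.0 / 200.16 × 0.85 ≈ 31.3 mL/min
|65.3 − 31.3| = 34.0 mL/min

34 mL/min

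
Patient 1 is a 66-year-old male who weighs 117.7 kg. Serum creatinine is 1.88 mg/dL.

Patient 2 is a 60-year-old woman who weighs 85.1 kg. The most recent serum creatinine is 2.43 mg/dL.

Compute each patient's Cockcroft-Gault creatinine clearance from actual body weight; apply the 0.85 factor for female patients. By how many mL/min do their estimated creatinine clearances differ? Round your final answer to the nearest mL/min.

31 mL/min

Patient 1: CrCl = (140 − 66) × 117.7 / (72 × 1.88) = 8709.8 / 135.36 ≈ 64.3 mL/min
Patient 2: CrCl = (140 − 60) × 85.1 / (72 × 2.43) × 0.85 = 6808.0 / 174.96 × 0.85 ≈ 33.1 mL/min
|64.3 − 33.1| = 31.2 mL/min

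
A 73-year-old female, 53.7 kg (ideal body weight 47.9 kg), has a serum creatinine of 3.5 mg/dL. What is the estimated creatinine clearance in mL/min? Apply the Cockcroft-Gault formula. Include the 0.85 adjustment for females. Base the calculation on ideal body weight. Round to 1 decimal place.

CrCl = (140 − 73) × 47.9 / (72 × 3.5) × 0.85 = 3209.3 / 252.00 × 0.85 ≈ 10.8 mL/min

10.8 mL/min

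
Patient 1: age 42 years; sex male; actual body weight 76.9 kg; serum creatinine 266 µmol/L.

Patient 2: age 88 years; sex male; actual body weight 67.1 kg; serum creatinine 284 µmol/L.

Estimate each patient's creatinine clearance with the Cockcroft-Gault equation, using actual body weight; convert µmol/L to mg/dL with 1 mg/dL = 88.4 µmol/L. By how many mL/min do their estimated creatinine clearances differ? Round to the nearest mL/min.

Patient 1: SCr = 266 / 88.4 = 3.009 mg/dL
Patient 1: CrCl = (140 − 42) × 76.9 / (72 × 3.009) = 7536.2 / 216.65 ≈ 34.8 mL/min
Patient 2: SCr = 284 / 88.4 = 3.213 mg/dL
Patient 2: CrCl = (140 − 88) × 67.1 / (72 × 3.213) = 3489.2 / 231.34 ≈ 15.1 mL/min
|34.8 − 15.1| = 19.7 mL/min

20 mL/min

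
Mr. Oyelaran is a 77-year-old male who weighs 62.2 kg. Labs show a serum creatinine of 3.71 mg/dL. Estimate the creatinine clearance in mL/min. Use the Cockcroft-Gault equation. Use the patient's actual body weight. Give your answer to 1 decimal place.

CrCl = (140 − 77) × 62.2 / (72 × 3.71) = 3918.6 / 267.12 ≈ 14.7 mL/min

14.7 mL/min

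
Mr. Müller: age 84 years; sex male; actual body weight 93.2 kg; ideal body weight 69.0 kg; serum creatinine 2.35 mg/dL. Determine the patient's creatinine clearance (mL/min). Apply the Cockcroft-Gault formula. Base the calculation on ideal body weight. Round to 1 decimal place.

22.8 mL/min

CrCl = (140 − 84) × 69 / (72 × 2.35) = 3864.0 / 169.20 ≈ 22.8 mL/min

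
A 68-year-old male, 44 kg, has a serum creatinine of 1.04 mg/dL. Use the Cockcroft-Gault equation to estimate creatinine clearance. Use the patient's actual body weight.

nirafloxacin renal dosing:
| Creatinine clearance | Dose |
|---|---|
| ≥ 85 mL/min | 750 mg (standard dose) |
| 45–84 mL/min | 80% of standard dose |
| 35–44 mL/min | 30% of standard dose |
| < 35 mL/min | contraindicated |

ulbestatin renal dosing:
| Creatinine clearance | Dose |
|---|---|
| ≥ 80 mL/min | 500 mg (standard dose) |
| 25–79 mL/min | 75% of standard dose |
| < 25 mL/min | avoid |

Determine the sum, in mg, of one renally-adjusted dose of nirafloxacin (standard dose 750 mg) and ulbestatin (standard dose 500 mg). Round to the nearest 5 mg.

600 mg

CrCl = (140 − 68) × 44 / (72 × 1.04) = 3168.0 / 74.88 ≈ 42.3 mL/min
CrCl ≈ 42 mL/min.
nirafloxacin: 35–44 mL/min → 30% of 750 mg = 225 mg.
ulbestatin: 25–79 mL/min → 75% of 500 mg = 375 mg.
Total = 225 + 375 = 600 mg.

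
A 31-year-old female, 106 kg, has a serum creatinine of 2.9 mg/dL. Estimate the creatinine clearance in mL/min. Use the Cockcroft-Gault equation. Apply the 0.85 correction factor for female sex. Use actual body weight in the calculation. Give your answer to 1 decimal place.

CrCl = (140 − 31) × 106 / (72 × 2.9) × 0.85 = 11554.0 / 208.80 × 0.85 ≈ 47.0 mL/min

47.0 mL/min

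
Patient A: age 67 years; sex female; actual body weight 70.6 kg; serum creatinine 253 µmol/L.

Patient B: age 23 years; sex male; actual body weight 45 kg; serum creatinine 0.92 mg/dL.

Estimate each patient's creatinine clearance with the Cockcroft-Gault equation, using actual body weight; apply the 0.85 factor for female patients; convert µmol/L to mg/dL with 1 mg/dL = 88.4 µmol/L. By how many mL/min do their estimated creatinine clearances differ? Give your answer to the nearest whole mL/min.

Patient A: SCr = 253 / 88.4 = 2.862 mg/dL
Patient A: CrCl = (140 − 67) × 70.6 / (72 × 2.862) × 0.85 = 5153.8 / 206.06 × 0.85 ≈ 21.3 mL/min
Patient B: CrCl = (140 − 23) × 45 / (72 × 0.92) = 5265.0 / 66.24 ≈ 79.5 mL/min
|21.3 − 79.5| = 58.2 mL/min

58 mL/min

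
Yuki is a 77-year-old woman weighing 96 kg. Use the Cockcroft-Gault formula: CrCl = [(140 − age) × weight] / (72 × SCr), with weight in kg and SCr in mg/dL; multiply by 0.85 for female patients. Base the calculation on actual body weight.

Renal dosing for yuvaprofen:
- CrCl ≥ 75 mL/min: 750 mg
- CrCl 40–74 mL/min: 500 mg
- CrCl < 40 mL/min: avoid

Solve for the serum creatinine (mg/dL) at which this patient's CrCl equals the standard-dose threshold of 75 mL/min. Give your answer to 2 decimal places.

Standard dose requires CrCl ≥ 75 mL/min.
Set (140 − 77) × 96 × 0.85 / (72 × SCr) = 75
SCr = (140 − 77) × 96 × 0.85 / (72 × 75) = 0.952 mg/dL

0.95 mg/dL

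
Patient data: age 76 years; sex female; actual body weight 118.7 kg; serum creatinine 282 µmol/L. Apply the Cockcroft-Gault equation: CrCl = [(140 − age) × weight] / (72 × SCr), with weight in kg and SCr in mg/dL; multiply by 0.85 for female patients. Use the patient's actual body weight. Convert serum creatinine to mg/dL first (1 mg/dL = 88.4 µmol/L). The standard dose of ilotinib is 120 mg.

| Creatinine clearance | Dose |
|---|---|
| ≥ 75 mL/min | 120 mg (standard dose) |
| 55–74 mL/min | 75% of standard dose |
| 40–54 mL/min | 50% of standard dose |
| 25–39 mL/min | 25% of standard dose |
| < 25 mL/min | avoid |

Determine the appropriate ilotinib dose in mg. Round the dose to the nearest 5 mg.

30 mg

SCr = 282 / 88.4 = 3.19 mg/dL
CrCl = (140 − 76) × 118.7 / (72 × 3.19) × 0.85 = 7596.8 / 229.68 × 0.85 ≈ 28.1 mL/min
CrCl ≈ 28 mL/min → bracket 25–39 mL/min.
25% of 120 mg = 30 mg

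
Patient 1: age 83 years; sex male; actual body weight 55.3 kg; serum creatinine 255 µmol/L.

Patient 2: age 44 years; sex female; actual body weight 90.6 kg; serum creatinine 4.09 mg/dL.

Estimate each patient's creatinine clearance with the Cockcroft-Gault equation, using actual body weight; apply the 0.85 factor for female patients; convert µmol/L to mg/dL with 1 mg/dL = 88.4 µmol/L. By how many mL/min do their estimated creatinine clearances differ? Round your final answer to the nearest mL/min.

10 mL/min

Patient 1: SCr = 255 / 88.4 = 2.885 mg/dL
Patient 1: CrCl = (140 − 83) × 55.3 / (72 × 2.885) = 3152.1 / 207.72 ≈ 15.2 mL/min
Patient 2: CrCl = (140 − 44) × 90.6 / (72 × 4.09) × 0.85 = 8697.6 / 294.48 × 0.85 ≈ 25.1 mL/min
|15.2 − 25.1| = 9.9 mL/min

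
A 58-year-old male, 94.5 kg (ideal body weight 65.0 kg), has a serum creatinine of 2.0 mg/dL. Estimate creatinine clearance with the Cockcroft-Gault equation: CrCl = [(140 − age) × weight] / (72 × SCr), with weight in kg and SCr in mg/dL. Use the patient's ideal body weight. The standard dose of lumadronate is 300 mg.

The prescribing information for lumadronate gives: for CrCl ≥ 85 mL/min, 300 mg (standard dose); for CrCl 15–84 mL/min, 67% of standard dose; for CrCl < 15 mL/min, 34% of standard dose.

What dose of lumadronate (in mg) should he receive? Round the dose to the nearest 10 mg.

200 mg

CrCl = (140 − 58) × 65 / (72 × 2) = 5330.0 / 144.00 ≈ 37.0 mL/min
CrCl ≈ 37 mL/min → bracket 15–84 mL/min.
67% of 300 mg = 201 mg → 200 mg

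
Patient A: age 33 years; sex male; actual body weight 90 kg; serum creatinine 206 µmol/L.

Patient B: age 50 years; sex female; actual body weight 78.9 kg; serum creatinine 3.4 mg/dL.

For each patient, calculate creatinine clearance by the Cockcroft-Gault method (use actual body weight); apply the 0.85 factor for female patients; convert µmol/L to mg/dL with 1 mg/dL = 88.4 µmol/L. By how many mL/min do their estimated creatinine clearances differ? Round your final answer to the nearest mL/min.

Patient A: SCr = 206 / 88.4 = 2.33 mg/dL
Patient A: CrCl = (140 − 33) × 90 / (72 × 2.33) = 9630.0 / 167.76 ≈ 57.4 mL/min
Patient B: CrCl = (140 − 50) × 78.9 / (72 × 3.4) × 0.85 = 7101.0 / 244.80 × 0.85 ≈ 24.7 mL/min
|57.4 − 24.7| = 32.7 mL/min

33 mL/min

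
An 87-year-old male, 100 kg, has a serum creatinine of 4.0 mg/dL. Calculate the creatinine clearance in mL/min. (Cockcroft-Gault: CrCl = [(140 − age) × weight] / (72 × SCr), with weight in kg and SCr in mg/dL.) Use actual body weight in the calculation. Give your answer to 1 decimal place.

CrCl = (140 − 87) × 100 / (72 × 4) = 5300.0 / 288.00 ≈ 18.4 mL/min

18.4 mL/min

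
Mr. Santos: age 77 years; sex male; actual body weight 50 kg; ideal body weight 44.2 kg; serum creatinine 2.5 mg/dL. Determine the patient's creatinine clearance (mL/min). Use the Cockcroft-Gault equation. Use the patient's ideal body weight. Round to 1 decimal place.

CrCl = (140 − 77) × 44.2 / (72 × 2.5) = 2784.6 / 180.00 ≈ 15.5 mL/min

15.5 mL/min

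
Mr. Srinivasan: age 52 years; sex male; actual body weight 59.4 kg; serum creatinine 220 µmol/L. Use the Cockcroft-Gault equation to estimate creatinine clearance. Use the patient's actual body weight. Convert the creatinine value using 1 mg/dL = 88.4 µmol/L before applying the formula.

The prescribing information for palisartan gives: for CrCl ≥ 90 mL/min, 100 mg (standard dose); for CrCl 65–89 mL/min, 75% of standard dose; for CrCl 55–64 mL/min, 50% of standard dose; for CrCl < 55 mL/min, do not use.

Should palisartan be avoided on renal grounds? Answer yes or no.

SCr = 220 / 88.4 = 2.489 mg/dL
CrCl = (140 − 52) × 59.4 / (72 × 2.489) = 5227.2 / 179.21 ≈ 29.2 mL/min
CrCl ≈ 29 mL/min, which is < 55 mL/min.

yes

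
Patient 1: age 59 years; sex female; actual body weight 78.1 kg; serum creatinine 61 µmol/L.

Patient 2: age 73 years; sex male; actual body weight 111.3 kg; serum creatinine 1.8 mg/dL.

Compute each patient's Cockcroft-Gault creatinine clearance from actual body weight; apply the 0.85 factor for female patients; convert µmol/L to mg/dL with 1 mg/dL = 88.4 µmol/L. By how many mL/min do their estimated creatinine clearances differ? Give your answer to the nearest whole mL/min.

51 mL/min

Patient 1: SCr = 61 / 88.4 = 0.69 mg/dL
Patient 1: CrCl = (140 − 59) × 78.1 / (72 × 0.69) × 0.85 = 6326.1 / 49.68 × 0.85 ≈ 108.2 mL/min
Patient 2: CrCl = (140 − 73) × 111.3 / (72 × 1.8) = 7457.1 / 129.60 ≈ 57.5 mL/min
|108.2 − 57.5| = 50.7 mL/min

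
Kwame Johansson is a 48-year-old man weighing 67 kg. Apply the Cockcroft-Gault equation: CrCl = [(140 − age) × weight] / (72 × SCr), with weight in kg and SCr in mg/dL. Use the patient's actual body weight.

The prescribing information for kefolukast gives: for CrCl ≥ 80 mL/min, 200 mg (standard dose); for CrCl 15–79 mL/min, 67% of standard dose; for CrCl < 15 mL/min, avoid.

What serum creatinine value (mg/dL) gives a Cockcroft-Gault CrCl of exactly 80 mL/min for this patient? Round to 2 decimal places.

Standard dose requires CrCl ≥ 80 mL/min.
Set (140 − 48) × 67 / (72 × SCr) = 80
SCr = (140 − 48) × 67 / (72 × 80) = 1.070 mg/dL

1.07 mg/dL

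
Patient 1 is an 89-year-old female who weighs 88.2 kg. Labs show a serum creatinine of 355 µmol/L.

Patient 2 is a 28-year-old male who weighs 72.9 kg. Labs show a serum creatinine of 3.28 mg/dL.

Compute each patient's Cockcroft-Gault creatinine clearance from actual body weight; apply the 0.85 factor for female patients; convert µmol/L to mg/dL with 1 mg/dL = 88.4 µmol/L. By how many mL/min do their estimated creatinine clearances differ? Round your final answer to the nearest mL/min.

Patient 1: SCr = 355 / 88.4 = 4.016 mg/dL
Patient 1: CrCl = (140 − 89) × 88.2 / (72 × 4.016) × 0.85 = 4498.2 / 289.15 × 0.85 ≈ 13.2 mL/min
Patient 2: CrCl = (140 − 28) × 72.9 / (72 × 3.28) = 8164.8 / 236.16 ≈ 34.6 mL/min
|13.2 − 34.6| = 21.4 mL/min

21 mL/min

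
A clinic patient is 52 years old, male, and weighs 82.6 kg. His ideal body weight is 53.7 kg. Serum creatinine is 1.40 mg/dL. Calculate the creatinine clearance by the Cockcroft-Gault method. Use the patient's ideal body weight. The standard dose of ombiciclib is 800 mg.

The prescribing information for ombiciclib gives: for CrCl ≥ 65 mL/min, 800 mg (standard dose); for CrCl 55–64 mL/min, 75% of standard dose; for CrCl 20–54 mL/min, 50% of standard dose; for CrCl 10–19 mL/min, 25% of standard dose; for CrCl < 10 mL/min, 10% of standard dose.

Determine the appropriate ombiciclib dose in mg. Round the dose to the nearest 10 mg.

400 mg

CrCl = (140 − 52) × 53.7 / (72 × 1.4) = 4725.6 / 100.80 ≈ 46.9 mL/min
CrCl ≈ 47 mL/min → bracket 20–54 mL/min.
50% of 800 mg = 400 mg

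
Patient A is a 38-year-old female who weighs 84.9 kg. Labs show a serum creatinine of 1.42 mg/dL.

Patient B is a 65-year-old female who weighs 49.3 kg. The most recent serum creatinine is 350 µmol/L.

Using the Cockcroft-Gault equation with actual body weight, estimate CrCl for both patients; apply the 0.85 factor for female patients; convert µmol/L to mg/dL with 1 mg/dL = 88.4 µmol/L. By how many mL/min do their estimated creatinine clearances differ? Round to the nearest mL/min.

Patient A: CrCl = (140 − 38) × 84.9 / (72 × 1.42) × 0.85 = 8659.8 / 102.24 × 0.85 ≈ 72.0 mL/min
Patient B: SCr = 350 / 88.4 = 3.959 mg/dL
Patient B: CrCl = (140 − 65) × 49.3 / (72 × 3.959) × 0.85 = 3697.5 / 285.05 × 0.85 ≈ 11.0 mL/min
|72.0 − 11.0| = 61.0 mL/min

61 mL/min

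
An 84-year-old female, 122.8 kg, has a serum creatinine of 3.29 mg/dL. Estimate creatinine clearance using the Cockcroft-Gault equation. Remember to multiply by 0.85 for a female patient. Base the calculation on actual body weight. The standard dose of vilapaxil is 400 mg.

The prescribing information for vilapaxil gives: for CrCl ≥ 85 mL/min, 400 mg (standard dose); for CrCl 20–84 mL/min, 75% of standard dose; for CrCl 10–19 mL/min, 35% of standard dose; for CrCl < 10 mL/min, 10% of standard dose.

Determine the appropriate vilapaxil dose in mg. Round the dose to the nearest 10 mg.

CrCl = (140 − 84) × 122.8 / (72 × 3.29) × 0.85 = 6876.8 / 236.88 × 0.85 ≈ 24.7 mL/min
CrCl ≈ 25 mL/min → bracket 20–84 mL/min.
75% of 400 mg = 300 mg

300 mg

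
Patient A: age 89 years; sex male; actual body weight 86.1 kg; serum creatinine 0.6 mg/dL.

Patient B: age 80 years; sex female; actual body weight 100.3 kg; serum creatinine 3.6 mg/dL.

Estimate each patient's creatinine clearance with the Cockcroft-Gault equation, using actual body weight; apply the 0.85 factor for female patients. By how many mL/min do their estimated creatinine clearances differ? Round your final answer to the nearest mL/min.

Patient A: CrCl = (140 − 89) × 86.1 / (72 × 0.6) = 4391.1 / 43.20 ≈ 101.6 mL/min
Patient B: CrCl = (140 − 80) × 100.3 / (72 × 3.6) × 0.85 = 6018.0 / 259.20 × 0.85 ≈ 19.7 mL/min
|101.6 − 19.7| = 81.9 mL/min

82 mL/min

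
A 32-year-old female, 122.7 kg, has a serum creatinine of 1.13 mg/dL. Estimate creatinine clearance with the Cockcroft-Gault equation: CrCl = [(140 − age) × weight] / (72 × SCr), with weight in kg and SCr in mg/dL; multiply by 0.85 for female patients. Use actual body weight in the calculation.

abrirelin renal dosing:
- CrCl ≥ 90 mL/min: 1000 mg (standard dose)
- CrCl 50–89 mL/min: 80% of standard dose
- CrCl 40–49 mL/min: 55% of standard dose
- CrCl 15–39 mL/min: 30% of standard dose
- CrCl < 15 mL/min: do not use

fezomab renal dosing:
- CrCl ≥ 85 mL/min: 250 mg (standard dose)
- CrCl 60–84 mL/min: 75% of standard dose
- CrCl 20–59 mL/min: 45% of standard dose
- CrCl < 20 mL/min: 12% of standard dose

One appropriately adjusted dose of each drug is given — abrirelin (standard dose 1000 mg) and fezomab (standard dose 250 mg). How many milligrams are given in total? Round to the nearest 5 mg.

CrCl = (140 − 32) × 122.7 / (72 × 1.13) × 0.85 = 13251.6 / 81.36 × 0.85 ≈ 138.4 mL/min
CrCl ≈ 138 mL/min.
abrirelin: ≥ 90 mL/min → 100% of 1000 mg = 1000 mg.
fezomab: ≥ 85 mL/min → 100% of 250 mg = 250 mg.
Total = 1000 + 250 = 1250 mg.

1250 mg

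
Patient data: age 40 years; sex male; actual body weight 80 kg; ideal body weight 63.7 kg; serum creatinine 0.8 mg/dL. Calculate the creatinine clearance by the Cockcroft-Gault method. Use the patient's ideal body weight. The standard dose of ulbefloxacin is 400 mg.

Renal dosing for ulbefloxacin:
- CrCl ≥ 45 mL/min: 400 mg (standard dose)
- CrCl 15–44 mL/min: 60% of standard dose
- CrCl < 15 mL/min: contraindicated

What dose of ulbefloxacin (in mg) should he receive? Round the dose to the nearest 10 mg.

CrCl = (140 − 40) × 63.7 / (72 × 0.8) = 6370.0 / 57.60 ≈ 110.6 mL/min
CrCl ≈ 111 mL/min → bracket ≥ 45 mL/min.
100% of 400 mg = 400 mg

400 mg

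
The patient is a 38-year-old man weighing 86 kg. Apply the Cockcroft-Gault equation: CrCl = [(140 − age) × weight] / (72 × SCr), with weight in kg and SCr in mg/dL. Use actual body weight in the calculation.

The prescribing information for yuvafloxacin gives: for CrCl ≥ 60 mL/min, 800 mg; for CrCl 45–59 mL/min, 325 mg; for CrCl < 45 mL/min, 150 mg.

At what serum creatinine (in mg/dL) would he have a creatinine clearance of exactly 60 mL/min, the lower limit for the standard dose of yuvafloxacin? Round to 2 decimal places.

2.03 mg/dL

Standard dose requires CrCl ≥ 60 mL/min.
Set (140 − 38) × 86 / (72 × SCr) = 60
SCr = (140 − 38) × 86 / (72 × 60) = 2.031 mg/dL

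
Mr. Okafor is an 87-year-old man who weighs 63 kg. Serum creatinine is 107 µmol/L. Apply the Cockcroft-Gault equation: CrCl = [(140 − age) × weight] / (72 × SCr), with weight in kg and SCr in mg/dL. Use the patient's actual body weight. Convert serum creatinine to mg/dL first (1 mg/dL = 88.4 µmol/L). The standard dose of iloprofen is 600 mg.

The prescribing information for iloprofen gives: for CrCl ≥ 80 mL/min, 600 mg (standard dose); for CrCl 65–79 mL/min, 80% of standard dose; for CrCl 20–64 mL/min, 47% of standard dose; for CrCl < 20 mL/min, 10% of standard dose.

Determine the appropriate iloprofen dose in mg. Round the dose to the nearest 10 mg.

280 mg

SCr = 107 / 88.4 = 1.21 mg/dL
CrCl = (140 − 87) × 63 / (72 × 1.21) = 3339.0 / 87.12 ≈ 38.3 mL/min
CrCl ≈ 38 mL/min → bracket 20–64 mL/min.
47% of 600 mg = 282 mg → 280 mg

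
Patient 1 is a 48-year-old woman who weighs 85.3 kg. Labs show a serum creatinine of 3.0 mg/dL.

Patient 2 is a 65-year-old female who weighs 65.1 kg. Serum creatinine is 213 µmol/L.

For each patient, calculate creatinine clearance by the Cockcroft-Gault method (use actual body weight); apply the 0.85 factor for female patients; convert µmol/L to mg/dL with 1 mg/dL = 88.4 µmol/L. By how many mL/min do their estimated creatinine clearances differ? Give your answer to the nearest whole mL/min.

7 mL/min

Patient 1: CrCl = (140 − 48) × 85.3 / (72 × 3) × 0.85 = 7847.6 / 216.00 × 0.85 ≈ 30.9 mL/min
Patient 2: SCr = 213 / 88.4 = 2.41 mg/dL
Patient 2: CrCl = (140 − 65) × 65.1 / (72 × 2.41) × 0.85 = 4882.5 / 173.52 × 0.85 ≈ 23.9 mL/min
|30.9 − 23.9| = 7.0 mL/min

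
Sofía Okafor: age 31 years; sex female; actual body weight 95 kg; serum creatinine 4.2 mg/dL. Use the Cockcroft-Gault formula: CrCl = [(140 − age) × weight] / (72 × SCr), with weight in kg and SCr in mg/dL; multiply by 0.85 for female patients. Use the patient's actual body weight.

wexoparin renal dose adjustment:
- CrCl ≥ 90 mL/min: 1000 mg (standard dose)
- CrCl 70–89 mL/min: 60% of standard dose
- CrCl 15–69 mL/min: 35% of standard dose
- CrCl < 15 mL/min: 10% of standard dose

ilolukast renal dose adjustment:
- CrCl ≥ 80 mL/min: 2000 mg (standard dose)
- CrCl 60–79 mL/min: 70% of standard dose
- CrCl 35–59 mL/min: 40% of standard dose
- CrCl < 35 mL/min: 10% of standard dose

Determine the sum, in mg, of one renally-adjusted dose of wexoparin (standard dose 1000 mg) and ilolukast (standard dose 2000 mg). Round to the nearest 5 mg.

550 mg

CrCl = (140 − 31) × 95 / (72 × 4.2) × 0.85 = 10355.0 / 302.40 × 0.85 ≈ 29.1 mL/min
CrCl ≈ 29 mL/min.
wexoparin: 15–69 mL/min → 35% of 1000 mg = 350 mg.
ilolukast: < 35 mL/min → 10% of 2000 mg = 200 mg.
Total = 350 + 200 = 550 mg.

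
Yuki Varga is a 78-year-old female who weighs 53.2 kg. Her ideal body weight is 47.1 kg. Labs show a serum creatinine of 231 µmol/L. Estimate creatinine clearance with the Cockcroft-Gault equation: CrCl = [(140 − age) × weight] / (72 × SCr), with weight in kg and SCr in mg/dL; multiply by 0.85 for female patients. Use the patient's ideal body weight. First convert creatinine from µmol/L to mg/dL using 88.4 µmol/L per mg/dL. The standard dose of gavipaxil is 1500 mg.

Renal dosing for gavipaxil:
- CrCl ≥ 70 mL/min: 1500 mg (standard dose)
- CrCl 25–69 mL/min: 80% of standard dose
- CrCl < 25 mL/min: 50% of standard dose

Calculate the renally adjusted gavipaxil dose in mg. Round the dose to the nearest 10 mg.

SCr = 231 / 88.4 = 2.613 mg/dL
CrCl = (140 − 78) × 47.1 / (72 × 2.613) × 0.85 = 2920.2 / 188.14 × 0.85 ≈ 13.2 mL/min
CrCl ≈ 13 mL/min → bracket < 25 mL/min.
50% of 1500 mg = 750 mg

750 mg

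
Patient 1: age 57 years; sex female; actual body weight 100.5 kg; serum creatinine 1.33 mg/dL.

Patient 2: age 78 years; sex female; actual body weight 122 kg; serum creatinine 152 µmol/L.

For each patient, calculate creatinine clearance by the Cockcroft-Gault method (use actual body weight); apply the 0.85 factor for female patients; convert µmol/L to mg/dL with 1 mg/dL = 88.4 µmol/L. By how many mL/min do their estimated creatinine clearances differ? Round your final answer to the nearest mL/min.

Patient 1: CrCl = (140 − 57) × 100.5 / (72 × 1.33) × 0.85 = 8341.5 / 95.76 × 0.85 ≈ 74.0 mL/min
Patient 2: SCr = 152 / 88.4 = 1.719 mg/dL
Patient 2: CrCl = (140 − 78) × 122 / (72 × 1.719) × 0.85 = 7564.0 / 123.77 × 0.85 ≈ 51.9 mL/min
|74.0 − 51.9| = 22.1 mL/min

22 mL/min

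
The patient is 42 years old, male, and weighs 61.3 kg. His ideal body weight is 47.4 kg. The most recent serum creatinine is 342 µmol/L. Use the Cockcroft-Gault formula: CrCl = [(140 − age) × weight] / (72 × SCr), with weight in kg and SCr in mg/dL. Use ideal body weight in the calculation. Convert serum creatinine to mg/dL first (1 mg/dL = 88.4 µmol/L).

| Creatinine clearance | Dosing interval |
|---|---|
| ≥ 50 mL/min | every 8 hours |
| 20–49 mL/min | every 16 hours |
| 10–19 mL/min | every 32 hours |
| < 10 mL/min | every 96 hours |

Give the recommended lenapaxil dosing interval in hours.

SCr = 342 / 88.4 = 3.869 mg/dL
CrCl = (140 − 42) × 47.4 / (72 × 3.869) = 4645.2 / 278.57 ≈ 16.7 mL/min
CrCl ≈ 17 mL/min → bracket 10–19 mL/min → every 32 hours.

every 32 hours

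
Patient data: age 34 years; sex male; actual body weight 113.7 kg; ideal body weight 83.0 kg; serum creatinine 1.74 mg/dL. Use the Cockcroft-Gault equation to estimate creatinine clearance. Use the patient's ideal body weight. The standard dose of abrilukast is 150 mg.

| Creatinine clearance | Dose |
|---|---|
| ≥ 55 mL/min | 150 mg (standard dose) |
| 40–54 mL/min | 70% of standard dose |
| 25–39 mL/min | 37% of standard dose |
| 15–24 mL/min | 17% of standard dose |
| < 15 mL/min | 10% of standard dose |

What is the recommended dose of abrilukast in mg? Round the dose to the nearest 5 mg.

CrCl = (140 − 34) × 83 / (72 × 1.74) = 8798.0 / 125.28 ≈ 70.2 mL/min
CrCl ≈ 70 mL/min → bracket ≥ 55 mL/min.
100% of 150 mg = 150 mg

150 mg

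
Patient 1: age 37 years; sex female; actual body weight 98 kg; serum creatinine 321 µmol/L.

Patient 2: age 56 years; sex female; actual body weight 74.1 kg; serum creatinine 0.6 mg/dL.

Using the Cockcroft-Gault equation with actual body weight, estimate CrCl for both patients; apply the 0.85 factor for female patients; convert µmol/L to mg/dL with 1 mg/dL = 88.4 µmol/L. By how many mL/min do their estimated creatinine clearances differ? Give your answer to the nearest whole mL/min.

90 mL/min

Patient 1: SCr = 321 / 88.4 = 3.631 mg/dL
Patient 1: CrCl = (140 − 37) × 98 / (72 × 3.631) × 0.85 = 10094.0 / 261.43 × 0.85 ≈ 32.8 mL/min
Patient 2: CrCl = (140 − 56) × 74.1 / (72 × 0.6) × 0.85 = 6224.4 / 43.20 × 0.85 ≈ 122.5 mL/min
|32.8 − 122.5| = 89.7 mL/min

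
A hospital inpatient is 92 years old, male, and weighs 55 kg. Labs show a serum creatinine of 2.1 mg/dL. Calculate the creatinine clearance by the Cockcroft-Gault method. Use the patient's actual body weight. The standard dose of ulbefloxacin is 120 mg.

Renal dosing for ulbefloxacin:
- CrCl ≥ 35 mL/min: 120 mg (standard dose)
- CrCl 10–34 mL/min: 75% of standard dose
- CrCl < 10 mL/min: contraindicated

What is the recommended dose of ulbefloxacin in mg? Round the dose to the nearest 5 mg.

CrCl = (140 − 92) × 55 / (72 × 2.1) = 2640.0 / 151.20 ≈ 17.5 mL/min
CrCl ≈ 17 mL/min → bracket 10–34 mL/min.
75% of 120 mg = 90 mg

90 mg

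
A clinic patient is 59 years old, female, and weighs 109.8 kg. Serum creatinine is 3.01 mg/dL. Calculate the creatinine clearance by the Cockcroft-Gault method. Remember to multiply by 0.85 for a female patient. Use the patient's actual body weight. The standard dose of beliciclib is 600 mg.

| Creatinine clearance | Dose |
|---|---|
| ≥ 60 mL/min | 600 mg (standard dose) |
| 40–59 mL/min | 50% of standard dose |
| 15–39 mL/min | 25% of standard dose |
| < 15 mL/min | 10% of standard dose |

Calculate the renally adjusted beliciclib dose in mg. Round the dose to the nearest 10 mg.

150 mg

CrCl = (140 − 59) × 109.8 / (72 × 3.01) × 0.85 = 8893.8 / 216.72 × 0.85 ≈ 34.9 mL/min
CrCl ≈ 35 mL/min → bracket 15–39 mL/min.
25% of 600 mg = 150 mg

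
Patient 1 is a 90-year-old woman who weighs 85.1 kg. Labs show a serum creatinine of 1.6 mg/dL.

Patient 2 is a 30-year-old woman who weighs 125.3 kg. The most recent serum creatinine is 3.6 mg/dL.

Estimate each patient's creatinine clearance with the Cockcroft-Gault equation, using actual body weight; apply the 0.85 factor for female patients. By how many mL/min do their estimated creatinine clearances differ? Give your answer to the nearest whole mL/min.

Patient 1: CrCl = (140 − 90) × 85.1 / (72 × 1.6) × 0.85 = 4255.0 / 115.20 × 0.85 ≈ 31.4 mL/min
Patient 2: CrCl = (140 − 30) × 125.3 / (72 × 3.6) × 0.85 = 13783.0 / 259.20 × 0.85 ≈ 45.2 mL/min
|31.4 − 45.2| = 13.8 mL/min

14 mL/min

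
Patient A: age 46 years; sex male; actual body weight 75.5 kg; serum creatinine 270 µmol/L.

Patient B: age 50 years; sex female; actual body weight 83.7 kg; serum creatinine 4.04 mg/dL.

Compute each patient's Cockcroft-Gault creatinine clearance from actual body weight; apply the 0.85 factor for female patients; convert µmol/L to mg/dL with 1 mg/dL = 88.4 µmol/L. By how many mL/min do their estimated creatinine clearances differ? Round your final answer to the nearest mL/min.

Patient A: SCr = 270 / 88.4 = 3.054 mg/dL
Patient A: CrCl = (140 − 46) × 75.5 / (72 × 3.054) = 7097.0 / 219.89 ≈ 32.3 mL/min
Patient B: CrCl = (140 − 50) × 83.7 / (72 × 4.04) × 0.85 = 7533.0 / 290.88 × 0.85 ≈ 22.0 mL/min
|32.3 − 22.0| = 10.3 mL/min

10 mL/min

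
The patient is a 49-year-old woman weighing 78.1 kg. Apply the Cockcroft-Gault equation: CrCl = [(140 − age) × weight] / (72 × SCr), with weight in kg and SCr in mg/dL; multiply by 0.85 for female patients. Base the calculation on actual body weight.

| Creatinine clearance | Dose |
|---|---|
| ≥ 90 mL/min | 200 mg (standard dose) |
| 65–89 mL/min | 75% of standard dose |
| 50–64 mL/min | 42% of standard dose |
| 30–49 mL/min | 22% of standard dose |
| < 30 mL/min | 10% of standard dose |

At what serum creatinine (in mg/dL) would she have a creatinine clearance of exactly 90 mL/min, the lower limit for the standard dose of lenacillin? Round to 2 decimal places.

0.93 mg/dL

Standard dose requires CrCl ≥ 90 mL/min.
Set (140 − 49) × 78.1 × 0.85 / (72 × SCr) = 90
SCr = (140 − 49) × 78.1 × 0.85 / (72 × 90) = 0.932 mg/dL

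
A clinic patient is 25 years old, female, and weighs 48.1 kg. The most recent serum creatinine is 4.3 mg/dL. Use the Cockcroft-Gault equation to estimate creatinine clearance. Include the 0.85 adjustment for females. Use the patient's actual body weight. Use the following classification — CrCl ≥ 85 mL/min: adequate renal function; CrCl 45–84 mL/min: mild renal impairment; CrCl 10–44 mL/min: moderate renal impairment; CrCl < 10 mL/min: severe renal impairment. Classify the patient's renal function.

CrCl = (140 − 25) × 48.1 / (72 × 4.3) × 0.85 = 5531.5 / 309.60 × 0.85 ≈ 15.2 mL/min
15 mL/min falls in the 'moderate renal impairment' range.

moderate renal impairment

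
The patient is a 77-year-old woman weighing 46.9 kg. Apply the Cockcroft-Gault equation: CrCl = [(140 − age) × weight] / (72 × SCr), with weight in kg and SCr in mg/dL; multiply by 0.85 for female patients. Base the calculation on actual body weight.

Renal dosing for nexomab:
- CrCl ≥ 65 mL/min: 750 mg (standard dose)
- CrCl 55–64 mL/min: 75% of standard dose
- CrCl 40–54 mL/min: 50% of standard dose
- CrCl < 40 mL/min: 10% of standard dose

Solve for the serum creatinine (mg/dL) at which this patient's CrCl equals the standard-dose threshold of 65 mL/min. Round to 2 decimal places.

0.54 mg/dL

Standard dose requires CrCl ≥ 65 mL/min.
Set (140 − 77) × 46.9 × 0.85 / (72 × SCr) = 65
SCr = (140 − 77) × 46.9 × 0.85 / (72 × 65) = 0.537 mg/dL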